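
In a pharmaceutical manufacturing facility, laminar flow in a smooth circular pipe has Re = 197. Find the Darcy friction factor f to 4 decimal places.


f = 64 / Re
f = 64 / 197
f = 0.3249


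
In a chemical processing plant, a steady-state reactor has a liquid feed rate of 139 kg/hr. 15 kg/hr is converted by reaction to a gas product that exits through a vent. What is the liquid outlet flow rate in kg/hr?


Steady-state mass balance on the main outlet: F_out = F_in - F_removed
F_out = 139 - 15
F_out = 124 kg/hr


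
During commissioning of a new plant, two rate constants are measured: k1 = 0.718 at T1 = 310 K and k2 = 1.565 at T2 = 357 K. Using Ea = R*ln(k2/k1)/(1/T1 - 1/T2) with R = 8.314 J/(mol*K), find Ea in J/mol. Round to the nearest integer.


Ea = R * ln(k2/k1) / (1/T1 - 1/T2)
ln(k2/k1) = ln(1.565/0.718) = 0.7791715
1/T1 - 1/T2 = 1/310 - 1/357 = 0.000424686003
Ea = 8.314 * 0.7791715 / 0.000424686003
Ea = 15254 J/mol


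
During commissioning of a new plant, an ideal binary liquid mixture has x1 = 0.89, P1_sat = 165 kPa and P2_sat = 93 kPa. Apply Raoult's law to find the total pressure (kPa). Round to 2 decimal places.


P = x1*P1_sat + x2*P2_sat
x2 = 1 - x1 = 1 - 0.89 = 0.11
P = 0.89*165 + 0.11*93
P = 146.85 + 10.23
P = 157.08 kPa


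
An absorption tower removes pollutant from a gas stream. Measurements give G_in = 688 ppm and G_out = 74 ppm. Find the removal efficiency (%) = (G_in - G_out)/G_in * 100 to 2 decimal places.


Efficiency = (G_in - G_out) / G_in * 100%
Efficiency = (688 - 74) / 688 * 100
Efficiency = 614 / 688 * 100
Efficiency = 89.24%


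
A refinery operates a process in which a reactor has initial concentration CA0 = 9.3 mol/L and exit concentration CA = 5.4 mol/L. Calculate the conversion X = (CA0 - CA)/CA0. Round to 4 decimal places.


X = (CA0 - CA) / CA0
X = (9.3 - 5.4) / 9.3
X = 3.9 / 9.3
X = 0.4194


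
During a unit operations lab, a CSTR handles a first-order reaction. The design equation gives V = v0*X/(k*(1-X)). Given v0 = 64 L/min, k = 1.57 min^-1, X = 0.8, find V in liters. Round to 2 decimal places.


V = v0 * X / (k * (1 - X))
V = 64 * 0.8 / (1.57 * (1 - 0.8))
V = 51.2 / (1.57 * 0.2)
V = 51.2 / 0.314
V = 163.06 L


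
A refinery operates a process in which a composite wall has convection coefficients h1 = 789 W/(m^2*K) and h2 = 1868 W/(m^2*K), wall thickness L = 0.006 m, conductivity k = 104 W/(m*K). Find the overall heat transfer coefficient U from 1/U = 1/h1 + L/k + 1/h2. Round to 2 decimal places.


1/U = 1/h1 + L/k + 1/h2
1/U = 1/789 + 0.006/104 + 1/1868
1/U = 0.0012674271 + 5.76923e-05 + 0.0005353319
1/U = 0.0018604513
U = 537.50 W/(m^2*K)


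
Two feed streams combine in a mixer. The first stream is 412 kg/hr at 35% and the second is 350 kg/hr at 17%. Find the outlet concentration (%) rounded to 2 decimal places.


Mass balance on solute: F1*x1 + F2*x2 = F3*x3
F3 = F1 + F2 = 412 + 350 = 762 kg/hr
x3 = (F1*x1 + F2*x2)/F3
x3 = (412*0.35 + 350*0.17) / 762
x3 = 26.73%


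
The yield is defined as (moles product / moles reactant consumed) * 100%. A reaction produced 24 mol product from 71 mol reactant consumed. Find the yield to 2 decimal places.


Yield = (moles product / moles consumed) * 100%
Yield = (24 / 71) * 100
Yield = 0.338 * 100
Yield = 33.80%


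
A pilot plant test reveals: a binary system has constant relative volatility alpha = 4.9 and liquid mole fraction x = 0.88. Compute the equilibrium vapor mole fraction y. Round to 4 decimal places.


y = alpha*x / (1 + (alpha-1)*x)
y = 4.9*0.88 / (1 + (4.9-1)*0.88)
y = 4.312 / (1 + 3.432)
y = 4.312 / 4.432
y = 0.9729


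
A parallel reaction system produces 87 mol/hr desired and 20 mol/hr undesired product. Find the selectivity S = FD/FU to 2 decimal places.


S = desired product rate / undesired product rate
S = 87 / 20
S = 4.35


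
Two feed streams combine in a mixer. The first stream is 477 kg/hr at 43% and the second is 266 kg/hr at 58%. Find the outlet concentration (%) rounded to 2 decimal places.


Mass balance on solute: F1*x1 + F2*x2 = F3*x3
F3 = F1 + F2 = 477 + 266 = 743 kg/hr
x3 = (F1*x1 + F2*x2)/F3
x3 = (477*0.43 + 266*0.58) / 743
x3 = 48.37%


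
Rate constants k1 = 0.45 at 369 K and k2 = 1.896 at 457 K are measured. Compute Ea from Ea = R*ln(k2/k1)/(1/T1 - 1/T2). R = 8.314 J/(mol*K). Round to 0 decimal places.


Ea = R * ln(k2/k1) / (1/T1 - 1/T2)
ln(k2/k1) = ln(1.896/0.45) = 1.4382541
1/T1 - 1/T2 = 1/369 - 1/457 = 0.000521843293
Ea = 8.314 * 1.4382541 / 0.000521843293
Ea = 22914 J/mol


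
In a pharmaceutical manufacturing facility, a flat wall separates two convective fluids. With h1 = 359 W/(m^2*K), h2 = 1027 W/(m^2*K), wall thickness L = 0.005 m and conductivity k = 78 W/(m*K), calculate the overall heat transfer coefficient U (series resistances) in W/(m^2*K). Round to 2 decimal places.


1/U = 1/h1 + L/k + 1/h2
1/U = 1/359 + 0.005/78 + 1/1027
1/U = 0.0027855153 + 6.41026e-05 + 0.0009737098
1/U = 0.0038233277
U = 261.55 W/(m^2*K)


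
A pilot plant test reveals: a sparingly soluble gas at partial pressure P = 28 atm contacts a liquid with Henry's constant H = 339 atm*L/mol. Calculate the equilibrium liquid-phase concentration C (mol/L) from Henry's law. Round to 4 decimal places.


C = P / H
C = 28 / 339
C = 0.0826 mol/L


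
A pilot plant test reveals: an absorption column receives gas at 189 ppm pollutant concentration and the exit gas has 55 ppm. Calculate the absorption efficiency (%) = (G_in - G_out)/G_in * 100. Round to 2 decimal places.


Efficiency = (G_in - G_out) / G_in * 100%
Efficiency = (189 - 55) / 189 * 100
Efficiency = 134 / 189 * 100
Efficiency = 70.90%


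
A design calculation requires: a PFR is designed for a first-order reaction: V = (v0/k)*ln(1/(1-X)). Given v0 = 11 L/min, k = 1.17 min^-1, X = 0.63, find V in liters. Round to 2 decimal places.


V = (v0/k) * ln(1/(1-X))
V = (11/1.17) * ln(1/(1-0.63))
V = 9.401709 * ln(2.702703)
V = 9.401709 * 0.994252
V = 9.35 L


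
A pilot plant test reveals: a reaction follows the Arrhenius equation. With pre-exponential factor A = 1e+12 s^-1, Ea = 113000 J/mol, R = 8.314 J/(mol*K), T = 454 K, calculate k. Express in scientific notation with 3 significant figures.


k = A * exp(-Ea/(R*T))
k = 1e+12 * exp(-113000 / (8.314 * 454))
k = 1e+12 * exp(-29.937296)
k = 9.96e-02


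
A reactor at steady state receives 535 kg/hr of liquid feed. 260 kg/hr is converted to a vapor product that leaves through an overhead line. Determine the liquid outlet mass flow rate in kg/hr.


Steady-state mass balance on the main outlet: F_out = F_in - F_removed
F_out = 535 - 260
F_out = 275 kg/hr


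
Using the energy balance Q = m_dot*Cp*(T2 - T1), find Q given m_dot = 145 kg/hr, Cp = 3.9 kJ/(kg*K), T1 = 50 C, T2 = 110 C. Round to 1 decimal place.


Q = m_dot * Cp * (T2 - T1)
Q = 145 * 3.9 * (110 - 50)
Q = 145 * 3.9 * 60
Q = 33930.0 kJ/hr


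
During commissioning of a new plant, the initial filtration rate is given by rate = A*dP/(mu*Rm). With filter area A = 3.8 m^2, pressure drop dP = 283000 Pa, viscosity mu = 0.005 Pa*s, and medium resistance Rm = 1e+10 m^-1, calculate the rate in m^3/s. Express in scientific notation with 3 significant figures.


rate = A * dP / (mu * Rm)
rate = 3.8 * 283000 / (0.005 * 1e+10)
rate = 1075400.0 / 5.000e+07
rate = 2.15e-02 m^3/s


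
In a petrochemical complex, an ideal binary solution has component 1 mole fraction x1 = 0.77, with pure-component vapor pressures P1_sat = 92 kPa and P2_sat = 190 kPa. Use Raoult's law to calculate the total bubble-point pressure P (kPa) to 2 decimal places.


P = x1*P1_sat + x2*P2_sat
x2 = 1 - x1 = 1 - 0.77 = 0.23
P = 0.77*92 + 0.23*190
P = 70.84 + 43.7
P = 114.54 kPa


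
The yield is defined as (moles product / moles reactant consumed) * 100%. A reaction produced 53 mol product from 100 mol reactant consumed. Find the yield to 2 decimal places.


Yield = (moles product / moles consumed) * 100%
Yield = (53 / 100) * 100
Yield = 0.53 * 100
Yield = 53.00%


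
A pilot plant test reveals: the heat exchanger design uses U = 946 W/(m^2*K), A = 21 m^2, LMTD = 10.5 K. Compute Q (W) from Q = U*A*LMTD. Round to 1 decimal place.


Q = U * A * LMTD
Q = 946 * 21 * 10.5
Q = 208593.0 W


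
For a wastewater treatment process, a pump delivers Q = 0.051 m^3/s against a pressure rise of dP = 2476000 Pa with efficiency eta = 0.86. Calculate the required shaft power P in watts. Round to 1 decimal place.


P = Q * dP / eta
P = 0.051 * 2476000 / 0.86
P = 126276.0 / 0.86
P = 146832.6 W


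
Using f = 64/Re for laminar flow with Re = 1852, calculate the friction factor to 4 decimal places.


f = 64 / Re
f = 64 / 1852
f = 0.0346


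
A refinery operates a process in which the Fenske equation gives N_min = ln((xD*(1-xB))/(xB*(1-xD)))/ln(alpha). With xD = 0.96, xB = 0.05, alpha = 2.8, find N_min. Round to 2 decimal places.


N_min = ln((xD*(1-xB))/(xB*(1-xD))) / ln(alpha)
Numerator inside ln: 0.912 / 0.002 = 456.0
ln(456.0) = 6.122493
ln(alpha) = ln(2.8) = 1.029619
N_min = 6.122493 / 1.029619 = 5.95


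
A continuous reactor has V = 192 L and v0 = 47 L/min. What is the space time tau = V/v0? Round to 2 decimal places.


tau = V / v0
tau = 192 / 47
tau = 4.09 min


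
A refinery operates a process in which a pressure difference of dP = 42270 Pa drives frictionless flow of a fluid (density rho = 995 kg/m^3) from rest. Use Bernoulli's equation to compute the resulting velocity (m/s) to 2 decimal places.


v = sqrt(2*dP/rho)
v = sqrt(2*42270/995)
v = sqrt(84.964824)
v = 9.22 m/s


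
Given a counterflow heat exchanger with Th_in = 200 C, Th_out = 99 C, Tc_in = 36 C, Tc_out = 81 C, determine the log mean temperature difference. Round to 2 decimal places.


dT1 = Th_in - Tc_out = 200 - 81 = 119
dT2 = Th_out - Tc_in = 99 - 36 = 63
LMTD = (dT1 - dT2) / ln(dT1/dT2)
LMTD = (119 - 63) / ln(119/63)
LMTD = 88.05 K


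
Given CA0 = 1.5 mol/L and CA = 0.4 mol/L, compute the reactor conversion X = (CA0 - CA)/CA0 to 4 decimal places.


X = (CA0 - CA) / CA0
X = (1.5 - 0.4) / 1.5
X = 1.1 / 1.5
X = 0.7333


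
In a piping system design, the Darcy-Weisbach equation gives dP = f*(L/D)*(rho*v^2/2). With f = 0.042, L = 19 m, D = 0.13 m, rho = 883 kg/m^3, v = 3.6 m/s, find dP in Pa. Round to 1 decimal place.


dP = f * (L/D) * (rho*v^2/2)
dP = 0.042 * (19/0.13) * (883*3.6^2/2)
L/D = 146.15384615
rho*v^2/2 = 883*12.96/2 = 5721.84
dP = 0.042 * 146.15384615 * 5721.84
dP = 35123.3 Pa


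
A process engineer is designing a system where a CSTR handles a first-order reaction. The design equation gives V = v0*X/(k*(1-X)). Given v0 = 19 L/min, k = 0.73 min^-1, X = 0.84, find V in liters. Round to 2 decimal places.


V = v0 * X / (k * (1 - X))
V = 19 * 0.84 / (0.73 * (1 - 0.84))
V = 15.96 / (0.73 * 0.16)
V = 15.96 / 0.1168
V = 136.64 L


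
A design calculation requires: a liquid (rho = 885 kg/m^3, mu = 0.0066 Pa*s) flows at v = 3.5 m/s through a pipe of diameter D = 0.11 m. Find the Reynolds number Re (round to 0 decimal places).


Re = rho * v * D / mu
Re = 885 * 3.5 * 0.11 / 0.0066
Re = 340.725 / 0.0066
Re = 51625


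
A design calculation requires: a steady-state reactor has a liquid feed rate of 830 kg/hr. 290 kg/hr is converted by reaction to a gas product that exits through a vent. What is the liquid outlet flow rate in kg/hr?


Steady-state mass balance on the main outlet: F_out = F_in - F_removed
F_out = 830 - 290
F_out = 540 kg/hr


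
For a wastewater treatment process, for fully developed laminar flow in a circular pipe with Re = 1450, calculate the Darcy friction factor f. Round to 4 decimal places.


f = 64 / Re
f = 64 / 1450
f = 0.0441


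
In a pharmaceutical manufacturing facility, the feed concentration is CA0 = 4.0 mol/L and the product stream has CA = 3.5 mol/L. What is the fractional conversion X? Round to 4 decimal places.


X = (CA0 - CA) / CA0
X = (4.0 - 3.5) / 4.0
X = 0.5 / 4.0
X = 0.1250


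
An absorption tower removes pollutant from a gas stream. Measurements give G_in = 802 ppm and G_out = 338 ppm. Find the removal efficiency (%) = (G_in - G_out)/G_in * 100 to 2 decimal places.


Efficiency = (G_in - G_out) / G_in * 100%
Efficiency = (802 - 338) / 802 * 100
Efficiency = 464 / 802 * 100
Efficiency = 57.86%


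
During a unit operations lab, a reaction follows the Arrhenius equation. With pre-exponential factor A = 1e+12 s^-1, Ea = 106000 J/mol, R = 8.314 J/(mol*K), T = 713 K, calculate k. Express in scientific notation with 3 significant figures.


k = A * exp(-Ea/(R*T))
k = 1e+12 * exp(-106000 / (8.314 * 713))
k = 1e+12 * exp(-17.881598)
k = 1.71e+04


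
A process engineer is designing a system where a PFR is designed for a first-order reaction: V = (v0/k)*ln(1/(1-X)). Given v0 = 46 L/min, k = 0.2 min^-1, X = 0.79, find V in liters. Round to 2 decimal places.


V = (v0/k) * ln(1/(1-X))
V = (46/0.2) * ln(1/(1-0.79))
V = 230.0 * ln(4.761905)
V = 230.0 * 1.560648
V = 358.95 L


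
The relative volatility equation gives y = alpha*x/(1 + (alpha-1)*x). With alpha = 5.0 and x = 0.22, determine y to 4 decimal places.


y = alpha*x / (1 + (alpha-1)*x)
y = 5.0*0.22 / (1 + (5.0-1)*0.22)
y = 1.1 / (1 + 0.88)
y = 1.1 / 1.88
y = 0.5851


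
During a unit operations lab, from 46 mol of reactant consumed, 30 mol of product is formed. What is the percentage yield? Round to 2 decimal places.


Yield = (moles product / moles consumed) * 100%
Yield = (30 / 46) * 100
Yield = 0.6522 * 100
Yield = 65.22%


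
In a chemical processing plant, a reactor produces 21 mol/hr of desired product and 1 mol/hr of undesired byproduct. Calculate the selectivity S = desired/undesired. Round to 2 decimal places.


S = desired product rate / undesired product rate
S = 21 / 1
S = 21.00


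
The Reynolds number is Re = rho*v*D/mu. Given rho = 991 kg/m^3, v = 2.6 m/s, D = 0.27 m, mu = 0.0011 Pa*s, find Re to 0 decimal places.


Re = rho * v * D / mu
Re = 991 * 2.6 * 0.27 / 0.0011
Re = 695.682 / 0.0011
Re = 632438


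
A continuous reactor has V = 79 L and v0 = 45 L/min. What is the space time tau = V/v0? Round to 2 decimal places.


tau = V / v0
tau = 79 / 45
tau = 1.76 min


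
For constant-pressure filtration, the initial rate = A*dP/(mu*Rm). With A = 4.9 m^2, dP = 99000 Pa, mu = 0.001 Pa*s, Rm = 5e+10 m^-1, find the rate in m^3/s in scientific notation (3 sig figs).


rate = A * dP / (mu * Rm)
rate = 4.9 * 99000 / (0.001 * 5e+10)
rate = 485100.0 / 5.000e+07
rate = 9.70e-03 m^3/s


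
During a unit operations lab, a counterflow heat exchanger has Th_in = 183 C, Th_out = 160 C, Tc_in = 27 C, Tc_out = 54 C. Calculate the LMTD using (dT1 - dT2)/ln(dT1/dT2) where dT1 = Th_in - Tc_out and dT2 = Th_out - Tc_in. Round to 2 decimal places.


dT1 = Th_in - Tc_out = 183 - 54 = 129
dT2 = Th_out - Tc_in = 160 - 27 = 133
LMTD = (dT1 - dT2) / ln(dT1/dT2)
LMTD = (129 - 133) / ln(129/133)
LMTD = 130.99 K


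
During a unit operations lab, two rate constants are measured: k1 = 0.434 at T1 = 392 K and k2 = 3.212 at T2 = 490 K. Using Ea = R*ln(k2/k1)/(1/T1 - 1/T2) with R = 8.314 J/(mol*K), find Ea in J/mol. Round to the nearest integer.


Ea = R * ln(k2/k1) / (1/T1 - 1/T2)
ln(k2/k1) = ln(3.212/0.434) = 2.0016045
1/T1 - 1/T2 = 1/392 - 1/490 = 0.000510204082
Ea = 8.314 * 2.0016045 / 0.000510204082
Ea = 32617 J/mol


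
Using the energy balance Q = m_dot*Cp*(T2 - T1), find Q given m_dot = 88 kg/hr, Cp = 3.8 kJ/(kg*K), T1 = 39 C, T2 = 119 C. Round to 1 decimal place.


Q = m_dot * Cp * (T2 - T1)
Q = 88 * 3.8 * (119 - 39)
Q = 88 * 3.8 * 80
Q = 26752.0 kJ/hr


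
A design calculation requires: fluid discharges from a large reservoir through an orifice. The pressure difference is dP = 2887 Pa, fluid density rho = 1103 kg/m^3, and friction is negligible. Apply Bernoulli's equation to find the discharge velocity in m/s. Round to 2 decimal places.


v = sqrt(2*dP/rho)
v = sqrt(2*2887/1103)
v = sqrt(5.234814)
v = 2.29 m/s


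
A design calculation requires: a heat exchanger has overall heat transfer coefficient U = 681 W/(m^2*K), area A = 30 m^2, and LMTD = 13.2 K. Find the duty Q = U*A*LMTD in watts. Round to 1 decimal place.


Q = U * A * LMTD
Q = 681 * 30 * 13.2
Q = 269676.0 W


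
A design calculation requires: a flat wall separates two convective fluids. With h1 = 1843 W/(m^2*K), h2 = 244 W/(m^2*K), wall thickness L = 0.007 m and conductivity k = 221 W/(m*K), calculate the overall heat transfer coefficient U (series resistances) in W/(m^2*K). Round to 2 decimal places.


1/U = 1/h1 + L/k + 1/h2
1/U = 1/1843 + 0.007/221 + 1/244
1/U = 0.0005425936 + 3.16742e-05 + 0.0040983607
1/U = 0.0046726285
U = 214.01 W/(m^2*K)


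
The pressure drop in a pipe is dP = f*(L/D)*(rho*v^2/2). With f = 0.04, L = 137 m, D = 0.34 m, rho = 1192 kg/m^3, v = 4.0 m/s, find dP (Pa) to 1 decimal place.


dP = f * (L/D) * (rho*v^2/2)
dP = 0.04 * (137/0.34) * (1192*4.0^2/2)
L/D = 402.94117647
rho*v^2/2 = 1192*16.0/2 = 9536.0
dP = 0.04 * 402.94117647 * 9536.0
dP = 153697.9 Pa


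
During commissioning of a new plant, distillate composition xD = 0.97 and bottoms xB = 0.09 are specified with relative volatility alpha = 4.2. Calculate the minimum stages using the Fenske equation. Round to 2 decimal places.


N_min = ln((xD*(1-xB))/(xB*(1-xD))) / ln(alpha)
Numerator inside ln: 0.8827 / 0.0027 = 326.925926
ln(326.925926) = 5.789734
ln(alpha) = ln(4.2) = 1.435085
N_min = 5.789734 / 1.435085 = 4.03


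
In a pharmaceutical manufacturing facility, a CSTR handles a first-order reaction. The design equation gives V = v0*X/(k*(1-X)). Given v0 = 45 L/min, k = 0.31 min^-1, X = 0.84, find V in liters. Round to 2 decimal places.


V = v0 * X / (k * (1 - X))
V = 45 * 0.84 / (0.31 * (1 - 0.84))
V = 37.8 / (0.31 * 0.16)
V = 37.8 / 0.0496
V = 762.10 L


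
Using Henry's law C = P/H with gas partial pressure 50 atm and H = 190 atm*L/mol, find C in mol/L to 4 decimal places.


C = P / H
C = 50 / 190
C = 0.2632 mol/L


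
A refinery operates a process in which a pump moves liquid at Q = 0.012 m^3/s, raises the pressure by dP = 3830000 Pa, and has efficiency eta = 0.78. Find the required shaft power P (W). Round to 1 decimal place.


P = Q * dP / eta
P = 0.012 * 3830000 / 0.78
P = 45960.0 / 0.78
P = 58923.1 W


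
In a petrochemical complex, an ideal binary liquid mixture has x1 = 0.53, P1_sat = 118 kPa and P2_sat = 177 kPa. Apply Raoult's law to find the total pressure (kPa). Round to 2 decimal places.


P = x1*P1_sat + x2*P2_sat
x2 = 1 - x1 = 1 - 0.53 = 0.47
P = 0.53*118 + 0.47*177
P = 62.54 + 83.19
P = 145.73 kPa


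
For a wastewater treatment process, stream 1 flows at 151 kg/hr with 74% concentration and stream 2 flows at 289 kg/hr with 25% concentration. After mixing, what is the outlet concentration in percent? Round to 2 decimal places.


Mass balance on solute: F1*x1 + F2*x2 = F3*x3
F3 = F1 + F2 = 151 + 289 = 440 kg/hr
x3 = (F1*x1 + F2*x2)/F3
x3 = (151*0.74 + 289*0.25) / 440
x3 = 41.82%


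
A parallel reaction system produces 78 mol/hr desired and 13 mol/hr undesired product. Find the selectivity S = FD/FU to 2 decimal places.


S = desired product rate / undesired product rate
S = 78 / 13
S = 6.00


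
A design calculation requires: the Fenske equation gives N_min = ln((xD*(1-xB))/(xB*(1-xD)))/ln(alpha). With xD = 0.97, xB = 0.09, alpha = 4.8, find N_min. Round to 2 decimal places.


N_min = ln((xD*(1-xB))/(xB*(1-xD))) / ln(alpha)
Numerator inside ln: 0.8827 / 0.0027 = 326.925926
ln(326.925926) = 5.789734
ln(alpha) = ln(4.8) = 1.568616
N_min = 5.789734 / 1.568616 = 3.69


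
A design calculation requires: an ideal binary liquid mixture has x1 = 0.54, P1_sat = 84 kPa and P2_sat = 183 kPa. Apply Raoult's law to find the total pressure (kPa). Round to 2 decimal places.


P = x1*P1_sat + x2*P2_sat
x2 = 1 - x1 = 1 - 0.54 = 0.46
P = 0.54*84 + 0.46*183
P = 45.36 + 84.18
P = 129.54 kPa


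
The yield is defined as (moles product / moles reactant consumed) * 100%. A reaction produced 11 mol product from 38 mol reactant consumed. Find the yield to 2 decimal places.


Yield = (moles product / moles consumed) * 100%
Yield = (11 / 38) * 100
Yield = 0.2895 * 100
Yield = 28.95%


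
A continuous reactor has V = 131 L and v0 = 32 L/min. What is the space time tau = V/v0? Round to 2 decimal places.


tau = V / v0
tau = 131 / 32
tau = 4.09 min


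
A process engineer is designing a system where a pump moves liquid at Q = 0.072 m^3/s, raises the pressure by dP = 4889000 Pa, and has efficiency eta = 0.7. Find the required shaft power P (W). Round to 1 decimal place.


P = Q * dP / eta
P = 0.072 * 4889000 / 0.7
P = 352008.0 / 0.7
P = 502868.6 W


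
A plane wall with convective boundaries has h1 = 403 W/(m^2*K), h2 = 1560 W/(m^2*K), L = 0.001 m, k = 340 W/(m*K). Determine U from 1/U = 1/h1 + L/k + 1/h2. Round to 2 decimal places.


1/U = 1/h1 + L/k + 1/h2
1/U = 1/403 + 0.001/340 + 1/1560
1/U = 0.0024813896 + 2.9412e-06 + 0.0006410256
1/U = 0.0031253564
U = 319.96 W/(m^2*K)


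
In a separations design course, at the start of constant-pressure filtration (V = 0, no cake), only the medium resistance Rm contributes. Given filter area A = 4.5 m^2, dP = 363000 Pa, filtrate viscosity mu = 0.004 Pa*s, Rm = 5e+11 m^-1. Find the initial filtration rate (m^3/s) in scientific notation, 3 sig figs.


rate = A * dP / (mu * Rm)
rate = 4.5 * 363000 / (0.004 * 5e+11)
rate = 1633500.0 / 2.000e+09
rate = 8.17e-04 m^3/s


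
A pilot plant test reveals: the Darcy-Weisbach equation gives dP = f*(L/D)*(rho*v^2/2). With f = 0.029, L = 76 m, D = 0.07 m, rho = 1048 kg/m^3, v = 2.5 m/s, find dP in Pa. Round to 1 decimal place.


dP = f * (L/D) * (rho*v^2/2)
dP = 0.029 * (76/0.07) * (1048*2.5^2/2)
L/D = 1085.71428571
rho*v^2/2 = 1048*6.25/2 = 3275.0
dP = 0.029 * 1085.71428571 * 3275.0
dP = 103115.7 Pa


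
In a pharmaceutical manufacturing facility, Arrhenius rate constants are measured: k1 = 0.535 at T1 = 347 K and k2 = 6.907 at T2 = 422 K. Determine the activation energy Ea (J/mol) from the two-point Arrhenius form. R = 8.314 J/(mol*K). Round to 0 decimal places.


Ea = R * ln(k2/k1) / (1/T1 - 1/T2)
ln(k2/k1) = ln(6.907/0.535) = 2.5580239
1/T1 - 1/T2 = 1/347 - 1/422 = 0.000512176134
Ea = 8.314 * 2.5580239 / 0.000512176134
Ea = 41524 J/mol


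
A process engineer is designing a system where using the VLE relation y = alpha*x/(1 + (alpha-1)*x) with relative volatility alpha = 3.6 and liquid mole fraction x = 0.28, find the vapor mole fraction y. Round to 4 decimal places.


y = alpha*x / (1 + (alpha-1)*x)
y = 3.6*0.28 / (1 + (3.6-1)*0.28)
y = 1.008 / (1 + 0.728)
y = 1.008 / 1.728
y = 0.5833


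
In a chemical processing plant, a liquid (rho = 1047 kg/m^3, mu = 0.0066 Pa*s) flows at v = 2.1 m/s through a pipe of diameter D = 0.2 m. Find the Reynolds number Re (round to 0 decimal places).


Re = rho * v * D / mu
Re = 1047 * 2.1 * 0.2 / 0.0066
Re = 439.74 / 0.0066
Re = 66627


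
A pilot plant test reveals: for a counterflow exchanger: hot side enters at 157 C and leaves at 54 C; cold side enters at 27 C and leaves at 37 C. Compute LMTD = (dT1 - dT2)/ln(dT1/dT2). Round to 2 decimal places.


dT1 = Th_in - Tc_out = 157 - 37 = 120
dT2 = Th_out - Tc_in = 54 - 27 = 27
LMTD = (dT1 - dT2) / ln(dT1/dT2)
LMTD = (120 - 27) / ln(120/27)
LMTD = 62.35 K


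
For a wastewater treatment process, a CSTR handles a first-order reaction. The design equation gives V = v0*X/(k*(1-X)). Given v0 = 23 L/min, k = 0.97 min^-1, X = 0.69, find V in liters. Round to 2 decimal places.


V = v0 * X / (k * (1 - X))
V = 23 * 0.69 / (0.97 * (1 - 0.69))
V = 15.87 / (0.97 * 0.31)
V = 15.87 / 0.3007
V = 52.78 L


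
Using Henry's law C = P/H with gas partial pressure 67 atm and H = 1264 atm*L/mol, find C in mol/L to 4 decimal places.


C = P / H
C = 67 / 1264
C = 0.0530 mol/L


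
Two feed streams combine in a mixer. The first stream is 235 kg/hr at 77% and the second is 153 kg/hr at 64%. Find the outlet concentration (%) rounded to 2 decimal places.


Mass balance on solute: F1*x1 + F2*x2 = F3*x3
F3 = F1 + F2 = 235 + 153 = 388 kg/hr
x3 = (F1*x1 + F2*x2)/F3
x3 = (235*0.77 + 153*0.64) / 388
x3 = 71.87%


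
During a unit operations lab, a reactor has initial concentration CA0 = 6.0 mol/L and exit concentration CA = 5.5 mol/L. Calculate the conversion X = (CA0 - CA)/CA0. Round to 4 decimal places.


X = (CA0 - CA) / CA0
X = (6.0 - 5.5) / 6.0
X = 0.5 / 6.0
X = 0.0833


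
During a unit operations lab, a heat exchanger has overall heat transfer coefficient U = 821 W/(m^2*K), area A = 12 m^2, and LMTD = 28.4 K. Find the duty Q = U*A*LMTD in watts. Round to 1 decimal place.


Q = U * A * LMTD
Q = 821 * 12 * 28.4
Q = 279796.8 W


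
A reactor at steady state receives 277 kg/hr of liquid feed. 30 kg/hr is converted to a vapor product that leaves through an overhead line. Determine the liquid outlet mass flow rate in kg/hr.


Steady-state mass balance on the main outlet: F_out = F_in - F_removed
F_out = 277 - 30
F_out = 247 kg/hr


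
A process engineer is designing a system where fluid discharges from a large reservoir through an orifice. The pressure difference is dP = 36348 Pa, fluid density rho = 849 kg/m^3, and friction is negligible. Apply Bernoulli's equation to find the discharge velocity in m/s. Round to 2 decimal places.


v = sqrt(2*dP/rho)
v = sqrt(2*36348/849)
v = sqrt(85.625442)
v = 9.25 m/s


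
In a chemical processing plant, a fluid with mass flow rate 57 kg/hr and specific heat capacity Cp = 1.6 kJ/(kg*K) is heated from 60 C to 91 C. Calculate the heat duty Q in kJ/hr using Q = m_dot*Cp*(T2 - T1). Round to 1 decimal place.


Q = m_dot * Cp * (T2 - T1)
Q = 57 * 1.6 * (91 - 60)
Q = 57 * 1.6 * 31
Q = 2827.2 kJ/hr


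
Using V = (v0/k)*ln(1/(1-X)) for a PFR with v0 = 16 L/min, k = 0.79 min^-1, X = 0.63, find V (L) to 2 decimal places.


V = (v0/k) * ln(1/(1-X))
V = (16/0.79) * ln(1/(1-0.63))
V = 20.253165 * ln(2.702703)
V = 20.253165 * 0.994252
V = 20.14 L


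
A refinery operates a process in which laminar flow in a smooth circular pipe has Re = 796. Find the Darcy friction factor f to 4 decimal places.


f = 64 / Re
f = 64 / 796
f = 0.0804


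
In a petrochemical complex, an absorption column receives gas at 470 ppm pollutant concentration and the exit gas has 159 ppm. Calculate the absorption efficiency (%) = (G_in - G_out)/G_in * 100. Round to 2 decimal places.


Efficiency = (G_in - G_out) / G_in * 100%
Efficiency = (470 - 159) / 470 * 100
Efficiency = 311 / 470 * 100
Efficiency = 66.17%


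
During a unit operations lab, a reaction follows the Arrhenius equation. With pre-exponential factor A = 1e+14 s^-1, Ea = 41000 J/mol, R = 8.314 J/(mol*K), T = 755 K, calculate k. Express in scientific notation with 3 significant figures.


k = A * exp(-Ea/(R*T))
k = 1e+14 * exp(-41000 / (8.314 * 755))
k = 1e+14 * exp(-6.53171)
k = 1.46e+11


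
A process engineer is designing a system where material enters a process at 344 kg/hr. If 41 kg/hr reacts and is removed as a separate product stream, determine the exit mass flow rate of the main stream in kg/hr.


Steady-state mass balance on the main outlet: F_out = F_in - F_removed
F_out = 344 - 41
F_out = 303 kg/hr


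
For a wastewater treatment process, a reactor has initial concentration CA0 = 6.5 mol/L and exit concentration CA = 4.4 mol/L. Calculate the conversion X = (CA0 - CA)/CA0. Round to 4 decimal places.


X = (CA0 - CA) / CA0
X = (6.5 - 4.4) / 6.5
X = 2.1 / 6.5
X = 0.3231


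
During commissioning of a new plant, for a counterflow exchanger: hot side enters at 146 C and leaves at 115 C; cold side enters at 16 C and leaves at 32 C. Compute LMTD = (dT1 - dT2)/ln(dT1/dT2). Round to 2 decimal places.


dT1 = Th_in - Tc_out = 146 - 32 = 114
dT2 = Th_out - Tc_in = 115 - 16 = 99
LMTD = (dT1 - dT2) / ln(dT1/dT2)
LMTD = (114 - 99) / ln(114/99)
LMTD = 106.32 K


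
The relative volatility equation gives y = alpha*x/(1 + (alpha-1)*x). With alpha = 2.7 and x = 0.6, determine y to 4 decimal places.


y = alpha*x / (1 + (alpha-1)*x)
y = 2.7*0.6 / (1 + (2.7-1)*0.6)
y = 1.62 / (1 + 1.02)
y = 1.62 / 2.02
y = 0.8020


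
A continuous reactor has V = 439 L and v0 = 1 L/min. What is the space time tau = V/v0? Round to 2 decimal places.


tau = V / v0
tau = 439 / 1
tau = 439.00 min


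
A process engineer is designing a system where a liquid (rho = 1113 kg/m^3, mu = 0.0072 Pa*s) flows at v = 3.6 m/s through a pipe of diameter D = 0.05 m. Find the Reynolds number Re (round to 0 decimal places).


Re = rho * v * D / mu
Re = 1113 * 3.6 * 0.05 / 0.0072
Re = 200.34 / 0.0072
Re = 27825


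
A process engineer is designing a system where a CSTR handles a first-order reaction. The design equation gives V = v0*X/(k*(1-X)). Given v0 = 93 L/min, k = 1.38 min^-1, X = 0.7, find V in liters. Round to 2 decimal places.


V = v0 * X / (k * (1 - X))
V = 93 * 0.7 / (1.38 * (1 - 0.7))
V = 65.1 / (1.38 * 0.3)
V = 65.1 / 0.414
V = 157.25 L


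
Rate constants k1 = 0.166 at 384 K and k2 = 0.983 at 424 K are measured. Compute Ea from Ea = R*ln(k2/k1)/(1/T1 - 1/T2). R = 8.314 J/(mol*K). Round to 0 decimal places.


Ea = R * ln(k2/k1) / (1/T1 - 1/T2)
ln(k2/k1) = ln(0.983/0.166) = 1.7786213
1/T1 - 1/T2 = 1/384 - 1/424 = 0.000245676101
Ea = 8.314 * 1.7786213 / 0.000245676101
Ea = 60191 J/mol


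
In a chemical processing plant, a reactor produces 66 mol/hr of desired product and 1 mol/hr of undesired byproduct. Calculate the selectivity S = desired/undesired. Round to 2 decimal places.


S = desired product rate / undesired product rate
S = 66 / 1
S = 66.00


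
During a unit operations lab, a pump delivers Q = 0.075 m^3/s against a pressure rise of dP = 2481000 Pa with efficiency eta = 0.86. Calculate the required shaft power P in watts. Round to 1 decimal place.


P = Q * dP / eta
P = 0.075 * 2481000 / 0.86
P = 186075.0 / 0.86
P = 216366.3 W


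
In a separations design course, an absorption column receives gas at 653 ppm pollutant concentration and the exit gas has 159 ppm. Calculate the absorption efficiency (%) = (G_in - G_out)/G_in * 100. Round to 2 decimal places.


Efficiency = (G_in - G_out) / G_in * 100%
Efficiency = (653 - 159) / 653 * 100
Efficiency = 494 / 653 * 100
Efficiency = 75.65%


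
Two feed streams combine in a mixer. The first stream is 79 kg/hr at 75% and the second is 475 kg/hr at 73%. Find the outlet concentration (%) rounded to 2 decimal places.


Mass balance on solute: F1*x1 + F2*x2 = F3*x3
F3 = F1 + F2 = 79 + 475 = 554 kg/hr
x3 = (F1*x1 + F2*x2)/F3
x3 = (79*0.75 + 475*0.73) / 554
x3 = 73.29%


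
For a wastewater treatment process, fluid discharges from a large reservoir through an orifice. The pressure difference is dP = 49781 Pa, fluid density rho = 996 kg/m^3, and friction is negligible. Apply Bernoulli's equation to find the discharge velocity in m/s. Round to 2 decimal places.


v = sqrt(2*dP/rho)
v = sqrt(2*49781/996)
v = sqrt(99.961847)
v = 10.00 m/s


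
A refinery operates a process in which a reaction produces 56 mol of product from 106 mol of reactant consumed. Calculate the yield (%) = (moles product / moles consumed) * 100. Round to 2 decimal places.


Yield = (moles product / moles consumed) * 100%
Yield = (56 / 106) * 100
Yield = 0.5283 * 100
Yield = 52.83%


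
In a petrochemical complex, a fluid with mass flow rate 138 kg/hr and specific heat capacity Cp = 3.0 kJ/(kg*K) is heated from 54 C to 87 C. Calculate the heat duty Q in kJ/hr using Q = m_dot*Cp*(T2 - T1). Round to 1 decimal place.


Q = m_dot * Cp * (T2 - T1)
Q = 138 * 3.0 * (87 - 54)
Q = 138 * 3.0 * 33
Q = 13662.0 kJ/hr


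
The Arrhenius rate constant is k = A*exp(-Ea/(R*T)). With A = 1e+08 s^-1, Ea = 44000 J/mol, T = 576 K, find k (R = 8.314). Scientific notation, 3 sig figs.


k = A * exp(-Ea/(R*T))
k = 1e+08 * exp(-44000 / (8.314 * 576))
k = 1e+08 * exp(-9.187983)
k = 1.02e+04


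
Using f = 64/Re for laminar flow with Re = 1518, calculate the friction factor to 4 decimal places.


f = 64 / Re
f = 64 / 1518
f = 0.0422


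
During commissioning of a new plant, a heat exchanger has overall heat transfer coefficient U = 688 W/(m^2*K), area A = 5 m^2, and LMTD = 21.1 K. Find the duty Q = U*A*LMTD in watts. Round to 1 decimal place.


Q = U * A * LMTD
Q = 688 * 5 * 21.1
Q = 72584.0 W


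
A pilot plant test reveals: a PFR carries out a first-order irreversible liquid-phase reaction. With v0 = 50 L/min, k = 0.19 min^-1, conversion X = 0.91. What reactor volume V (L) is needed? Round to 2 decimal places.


V = (v0/k) * ln(1/(1-X))
V = (50/0.19) * ln(1/(1-0.91))
V = 263.157895 * ln(11.111111)
V = 263.157895 * 2.407946
V = 633.67 L


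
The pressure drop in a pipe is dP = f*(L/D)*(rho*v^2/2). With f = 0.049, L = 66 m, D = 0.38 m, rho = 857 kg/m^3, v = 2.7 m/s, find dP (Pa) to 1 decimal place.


dP = f * (L/D) * (rho*v^2/2)
dP = 0.049 * (66/0.38) * (857*2.7^2/2)
L/D = 173.68421053
rho*v^2/2 = 857*7.29/2 = 3123.765
dP = 0.049 * 173.68421053 * 3123.765
dP = 26584.9 Pa


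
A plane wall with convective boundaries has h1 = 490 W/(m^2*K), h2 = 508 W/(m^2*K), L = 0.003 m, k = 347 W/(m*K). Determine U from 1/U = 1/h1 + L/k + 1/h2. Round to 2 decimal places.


1/U = 1/h1 + L/k + 1/h2
1/U = 1/490 + 0.003/347 + 1/508
1/U = 0.0020408163 + 8.6455e-06 + 0.0019685039
1/U = 0.0040179657
U = 248.88 W/(m^2*K)


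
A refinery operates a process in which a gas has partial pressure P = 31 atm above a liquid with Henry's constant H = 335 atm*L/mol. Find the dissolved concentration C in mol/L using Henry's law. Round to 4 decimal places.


C = P / H
C = 31 / 335
C = 0.0925 mol/L


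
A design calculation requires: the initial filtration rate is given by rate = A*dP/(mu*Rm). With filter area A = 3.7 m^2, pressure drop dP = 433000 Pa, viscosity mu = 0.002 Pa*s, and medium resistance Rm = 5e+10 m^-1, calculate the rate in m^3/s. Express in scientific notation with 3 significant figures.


rate = A * dP / (mu * Rm)
rate = 3.7 * 433000 / (0.002 * 5e+10)
rate = 1602100.0 / 1.000e+08
rate = 1.60e-02 m^3/s


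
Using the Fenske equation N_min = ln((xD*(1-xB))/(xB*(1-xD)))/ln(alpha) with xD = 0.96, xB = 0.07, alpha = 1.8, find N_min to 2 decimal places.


N_min = ln((xD*(1-xB))/(xB*(1-xD))) / ln(alpha)
Numerator inside ln: 0.8928 / 0.0028 = 318.857143
ln(318.857143) = 5.764743
ln(alpha) = ln(1.8) = 0.587787
N_min = 5.764743 / 0.587787 = 9.81


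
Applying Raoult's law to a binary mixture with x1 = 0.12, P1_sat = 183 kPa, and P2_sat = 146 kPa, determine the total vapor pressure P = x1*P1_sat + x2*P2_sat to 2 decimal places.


P = x1*P1_sat + x2*P2_sat
x2 = 1 - x1 = 1 - 0.12 = 0.88
P = 0.12*183 + 0.88*146
P = 21.96 + 128.48
P = 150.44 kPa


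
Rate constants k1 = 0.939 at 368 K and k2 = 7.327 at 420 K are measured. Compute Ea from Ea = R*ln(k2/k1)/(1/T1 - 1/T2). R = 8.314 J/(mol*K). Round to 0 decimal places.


Ea = R * ln(k2/k1) / (1/T1 - 1/T2)
ln(k2/k1) = ln(7.327/0.939) = 2.054506
1/T1 - 1/T2 = 1/368 - 1/420 = 0.000336438923
Ea = 8.314 * 2.054506 / 0.000336438923
Ea = 50770 J/mol


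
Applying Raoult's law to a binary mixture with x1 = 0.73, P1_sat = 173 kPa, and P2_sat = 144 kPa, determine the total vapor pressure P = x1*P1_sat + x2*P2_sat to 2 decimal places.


P = x1*P1_sat + x2*P2_sat
x2 = 1 - x1 = 1 - 0.73 = 0.27
P = 0.73*173 + 0.27*144
P = 126.29 + 38.88
P = 165.17 kPa


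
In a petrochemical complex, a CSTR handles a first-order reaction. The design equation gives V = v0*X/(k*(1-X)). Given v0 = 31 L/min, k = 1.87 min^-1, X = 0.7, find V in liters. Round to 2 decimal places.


V = v0 * X / (k * (1 - X))
V = 31 * 0.7 / (1.87 * (1 - 0.7))
V = 21.7 / (1.87 * 0.3)
V = 21.7 / 0.561
V = 38.68 L


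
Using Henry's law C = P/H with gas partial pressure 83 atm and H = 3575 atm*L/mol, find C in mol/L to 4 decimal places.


C = P / H
C = 83 / 3575
C = 0.0232 mol/L


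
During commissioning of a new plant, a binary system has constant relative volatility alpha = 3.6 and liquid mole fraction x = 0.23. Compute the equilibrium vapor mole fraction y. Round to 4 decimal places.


y = alpha*x / (1 + (alpha-1)*x)
y = 3.6*0.23 / (1 + (3.6-1)*0.23)
y = 0.828 / (1 + 0.598)
y = 0.828 / 1.598
y = 0.5181


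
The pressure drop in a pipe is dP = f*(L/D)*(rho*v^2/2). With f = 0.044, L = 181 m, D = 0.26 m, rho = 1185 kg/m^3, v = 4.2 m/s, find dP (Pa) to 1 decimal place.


dP = f * (L/D) * (rho*v^2/2)
dP = 0.044 * (181/0.26) * (1185*4.2^2/2)
L/D = 696.15384615
rho*v^2/2 = 1185*17.64/2 = 10451.7
dP = 0.044 * 696.15384615 * 10451.7
dP = 320143.6 Pa


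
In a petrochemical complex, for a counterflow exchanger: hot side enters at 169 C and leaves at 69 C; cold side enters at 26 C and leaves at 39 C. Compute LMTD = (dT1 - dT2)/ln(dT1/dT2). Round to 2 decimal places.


dT1 = Th_in - Tc_out = 169 - 39 = 130
dT2 = Th_out - Tc_in = 69 - 26 = 43
LMTD = (dT1 - dT2) / ln(dT1/dT2)
LMTD = (130 - 43) / ln(130/43)
LMTD = 78.64 K


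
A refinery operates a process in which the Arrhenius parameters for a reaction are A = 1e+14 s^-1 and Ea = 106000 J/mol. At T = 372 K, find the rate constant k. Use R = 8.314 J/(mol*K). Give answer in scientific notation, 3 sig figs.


k = A * exp(-Ea/(R*T))
k = 1e+14 * exp(-106000 / (8.314 * 372))
k = 1e+14 * exp(-34.273062)
k = 1.30e-01


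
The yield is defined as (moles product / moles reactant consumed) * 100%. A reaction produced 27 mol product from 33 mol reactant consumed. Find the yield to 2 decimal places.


Yield = (moles product / moles consumed) * 100%
Yield = (27 / 33) * 100
Yield = 0.8182 * 100
Yield = 81.82%


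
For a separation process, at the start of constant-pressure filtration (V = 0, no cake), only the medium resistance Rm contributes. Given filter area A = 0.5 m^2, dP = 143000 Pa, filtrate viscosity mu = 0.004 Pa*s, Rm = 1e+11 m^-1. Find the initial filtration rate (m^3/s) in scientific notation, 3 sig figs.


rate = A * dP / (mu * Rm)
rate = 0.5 * 143000 / (0.004 * 1e+11)
rate = 71500.0 / 4.000e+08
rate = 1.79e-04 m^3/s


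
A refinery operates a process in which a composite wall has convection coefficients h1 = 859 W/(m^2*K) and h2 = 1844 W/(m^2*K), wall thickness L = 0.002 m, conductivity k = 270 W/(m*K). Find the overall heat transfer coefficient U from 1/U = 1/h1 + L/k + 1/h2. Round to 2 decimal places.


1/U = 1/h1 + L/k + 1/h2
1/U = 1/859 + 0.002/270 + 1/1844
1/U = 0.0011641444 + 7.4074e-06 + 0.0005422993
1/U = 0.0017138511
U = 583.48 W/(m^2*K)


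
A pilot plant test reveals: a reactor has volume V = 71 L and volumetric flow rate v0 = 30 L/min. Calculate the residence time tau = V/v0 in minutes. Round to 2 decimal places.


tau = V / v0
tau = 71 / 30
tau = 2.37 min


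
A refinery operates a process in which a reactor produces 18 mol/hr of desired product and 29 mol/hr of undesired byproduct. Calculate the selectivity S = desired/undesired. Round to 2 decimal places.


S = desired product rate / undesired product rate
S = 18 / 29
S = 0.62


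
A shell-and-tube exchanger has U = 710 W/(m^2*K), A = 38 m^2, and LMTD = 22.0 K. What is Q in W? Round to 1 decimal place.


Q = U * A * LMTD
Q = 710 * 38 * 22.0
Q = 593560.0 W


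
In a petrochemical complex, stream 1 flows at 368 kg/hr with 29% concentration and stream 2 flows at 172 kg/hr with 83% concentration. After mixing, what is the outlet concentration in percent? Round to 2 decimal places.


Mass balance on solute: F1*x1 + F2*x2 = F3*x3
F3 = F1 + F2 = 368 + 172 = 540 kg/hr
x3 = (F1*x1 + F2*x2)/F3
x3 = (368*0.29 + 172*0.83) / 540
x3 = 46.20%


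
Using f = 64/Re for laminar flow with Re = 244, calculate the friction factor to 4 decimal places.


f = 64 / Re
f = 64 / 244
f = 0.2623


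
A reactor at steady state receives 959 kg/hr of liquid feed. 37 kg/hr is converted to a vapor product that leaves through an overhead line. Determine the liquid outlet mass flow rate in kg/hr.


Steady-state mass balance on the main outlet: F_out = F_in - F_removed
F_out = 959 - 37
F_out = 922 kg/hr
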